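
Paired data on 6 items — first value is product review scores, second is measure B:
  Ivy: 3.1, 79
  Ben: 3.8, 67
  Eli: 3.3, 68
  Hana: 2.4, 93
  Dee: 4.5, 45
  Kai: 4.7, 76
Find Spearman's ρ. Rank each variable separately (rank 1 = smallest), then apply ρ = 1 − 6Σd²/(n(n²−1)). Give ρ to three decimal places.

Ranks of variable 1: 2, 4, 3, 1, 5, 6
Ranks of variable 2: 5, 2, 3, 6, 1, 4
d = r₁ − r₂: -3, 2, 0, -5, 4, 2
d²: 9, 4, 0, 25, 16, 4; Σd² = 58
ρ = 1 − 6·58/(6·35) = 1 − 348/210 = -0.657

-0.657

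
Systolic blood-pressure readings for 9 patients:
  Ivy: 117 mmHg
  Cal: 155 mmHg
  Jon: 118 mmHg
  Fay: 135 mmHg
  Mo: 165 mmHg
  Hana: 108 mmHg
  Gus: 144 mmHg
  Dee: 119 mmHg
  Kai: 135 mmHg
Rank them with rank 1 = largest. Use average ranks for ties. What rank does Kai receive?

Sorted (descending): 165, 155, 144, 135, 135, 119, 118, 117, 108
The 2 values of 135 occupy positions 4–5 → average rank (4+5)/2 = 4.5.
Kai has value 135 mmHg → rank 4.5.

4.5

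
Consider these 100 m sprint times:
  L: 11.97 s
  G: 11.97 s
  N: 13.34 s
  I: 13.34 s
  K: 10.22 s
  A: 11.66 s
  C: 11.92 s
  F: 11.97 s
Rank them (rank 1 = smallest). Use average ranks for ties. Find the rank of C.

Sorted (ascending): 10.22, 11.66, 11.92, 11.97, 11.97, 11.97, 13.34, 13.34
The 3 values of 11.97 occupy positions 4–6 → average rank 5.
The 2 values of 13.34 occupy positions 7–8 → average rank (7+8)/2 = 7.5.
C has value 11.92 s → rank 3.

3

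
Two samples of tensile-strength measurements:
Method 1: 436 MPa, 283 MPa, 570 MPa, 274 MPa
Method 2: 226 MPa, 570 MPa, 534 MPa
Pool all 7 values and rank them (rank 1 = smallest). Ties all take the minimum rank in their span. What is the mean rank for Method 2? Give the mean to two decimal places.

4.00

Sorted (ascending): 226, 274, 283, 436, 534, 570, 570
The 2 values of 570 occupy positions 6–7 → each gets rank 6.
Method 2 values → pooled ranks: 226→1, 570→6, 534→5
Mean rank = (1 + 6 + 5) / 3 = 4.00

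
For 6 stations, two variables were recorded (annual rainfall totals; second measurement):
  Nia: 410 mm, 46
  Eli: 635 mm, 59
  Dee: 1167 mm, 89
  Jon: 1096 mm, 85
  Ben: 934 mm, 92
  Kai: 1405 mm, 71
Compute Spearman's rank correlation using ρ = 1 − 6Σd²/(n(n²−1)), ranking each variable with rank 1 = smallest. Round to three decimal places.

0.486

Ranks of variable 1: 1, 2, 5, 4, 3, 6
Ranks of variable 2: 1, 2, 5, 4, 6, 3
d = r₁ − r₂: 0, 0, 0, 0, -3, 3
d²: 0, 0, 0, 0, 9, 9; Σd² = 18
ρ = 1 − 6·18/(6·35) = 1 − 108/210 = 0.486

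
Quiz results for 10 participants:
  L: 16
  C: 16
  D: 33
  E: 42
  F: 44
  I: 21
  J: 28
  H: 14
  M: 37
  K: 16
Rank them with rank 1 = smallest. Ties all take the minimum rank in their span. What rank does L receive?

2

Sorted (ascending): 14, 16, 16, 16, 21, 28, 33, 37, 42, 44
The 3 values of 16 occupy positions 2–4 → each gets rank 2.
L has value 16 → rank 2.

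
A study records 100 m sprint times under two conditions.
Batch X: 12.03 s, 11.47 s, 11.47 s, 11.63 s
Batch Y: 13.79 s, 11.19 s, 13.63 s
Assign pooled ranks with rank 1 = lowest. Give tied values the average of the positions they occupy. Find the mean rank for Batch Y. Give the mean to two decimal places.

4.67

Sorted (ascending): 11.19, 11.47, 11.47, 11.63, 12.03, 13.63, 13.79
The 2 values of 11.47 occupy positions 2–3 → average rank (2+3)/2 = 2.5.
Batch Y values → pooled ranks: 13.79→7, 11.19→1, 13.63→6
Mean rank = (7 + 1 + 6) / 3 = 4.67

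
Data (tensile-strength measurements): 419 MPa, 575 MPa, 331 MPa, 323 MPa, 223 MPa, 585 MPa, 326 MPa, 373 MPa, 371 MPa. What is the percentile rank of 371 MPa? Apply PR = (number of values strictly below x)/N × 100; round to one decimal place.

N = 9.
Strictly below 371: 4. Equal to 371: 1.
PR = 4/9 × 100 = 44.4

44.4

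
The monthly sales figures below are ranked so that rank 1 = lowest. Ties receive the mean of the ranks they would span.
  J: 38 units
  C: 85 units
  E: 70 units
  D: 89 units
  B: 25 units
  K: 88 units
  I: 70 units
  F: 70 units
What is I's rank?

4

Sorted (ascending): 25, 38, 70, 70, 70, 85, 88, 89
The 3 values of 70 occupy positions 3–5 → average rank 4.
I has value 70 units → rank 4.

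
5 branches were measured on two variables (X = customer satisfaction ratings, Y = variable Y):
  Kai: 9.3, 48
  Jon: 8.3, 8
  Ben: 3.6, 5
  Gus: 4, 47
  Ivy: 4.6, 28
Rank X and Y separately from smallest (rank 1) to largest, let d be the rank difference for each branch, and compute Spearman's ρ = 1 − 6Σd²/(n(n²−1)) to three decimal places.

Ranks of variable 1: 5, 4, 1, 2, 3
Ranks of variable 2: 5, 2, 1, 4, 3
d = r₁ − r₂: 0, 2, 0, -2, 0
d²: 0, 4, 0, 4, 0; Σd² = 8
ρ = 1 − 6·8/(5·24) = 1 − 48/120 = 0.600

0.600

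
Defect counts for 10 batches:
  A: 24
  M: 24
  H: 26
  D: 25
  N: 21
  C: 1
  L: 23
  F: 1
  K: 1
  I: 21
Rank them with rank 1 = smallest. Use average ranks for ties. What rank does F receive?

2

Sorted (ascending): 1, 1, 1, 21, 21, 23, 24, 24, 25, 26
The 3 values of 1 occupy positions 1–3 → average rank 2.
The 2 values of 21 occupy positions 4–5 → average rank (4+5)/2 = 4.5.
The 2 values of 24 occupy positions 7–8 → average rank (7+8)/2 = 7.5.
F has value 1 → rank 2.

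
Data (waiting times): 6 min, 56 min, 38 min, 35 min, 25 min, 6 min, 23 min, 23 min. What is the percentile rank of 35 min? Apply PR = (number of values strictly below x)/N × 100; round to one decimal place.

62.5

N = 8.
Strictly below 35: 5. Equal to 35: 1.
PR = 5/8 × 100 = 62.5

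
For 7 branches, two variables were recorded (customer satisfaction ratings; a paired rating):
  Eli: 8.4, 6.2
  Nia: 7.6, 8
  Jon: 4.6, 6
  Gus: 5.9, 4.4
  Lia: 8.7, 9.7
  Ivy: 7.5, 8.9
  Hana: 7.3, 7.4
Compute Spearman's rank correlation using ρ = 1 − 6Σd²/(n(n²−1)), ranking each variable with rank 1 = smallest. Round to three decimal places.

0.714

Ranks of variable 1: 6, 5, 1, 2, 7, 4, 3
Ranks of variable 2: 3, 5, 2, 1, 7, 6, 4
d = r₁ − r₂: 3, 0, -1, 1, 0, -2, -1
d²: 9, 0, 1, 1, 0, 4, 1; Σd² = 16
ρ = 1 − 6·16/(7·48) = 1 − 96/336 = 0.714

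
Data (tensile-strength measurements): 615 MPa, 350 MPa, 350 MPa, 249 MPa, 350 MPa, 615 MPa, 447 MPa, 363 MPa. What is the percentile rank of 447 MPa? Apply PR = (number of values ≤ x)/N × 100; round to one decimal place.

75.0

N = 8.
Strictly below 447: 5. Equal to 447: 1.
PR = 6/8 × 100 = 75.0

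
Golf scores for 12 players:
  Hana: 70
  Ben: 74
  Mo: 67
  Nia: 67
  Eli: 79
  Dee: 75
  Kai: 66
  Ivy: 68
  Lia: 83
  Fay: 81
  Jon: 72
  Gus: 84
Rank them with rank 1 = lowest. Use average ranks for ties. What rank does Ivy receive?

4

Sorted (ascending): 66, 67, 67, 68, 70, 72, 74, 75, 79, 81, 83, 84
The 2 values of 67 occupy positions 2–3 → average rank (2+3)/2 = 2.5.
Ivy has value 68 → rank 4.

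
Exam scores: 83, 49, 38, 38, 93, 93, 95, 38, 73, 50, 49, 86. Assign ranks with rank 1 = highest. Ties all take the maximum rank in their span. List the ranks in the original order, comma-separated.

Sorted (descending): 95, 93, 93, 86, 83, 73, 50, 49, 49, 38, 38, 38
The 2 values of 93 occupy positions 2–3 → each gets rank 3.
The 2 values of 49 occupy positions 8–9 → each gets rank 9.
The 3 values of 38 occupy positions 10–12 → each gets rank 12.

5, 9, 12, 12, 3, 3, 1, 12, 6, 7, 9, 4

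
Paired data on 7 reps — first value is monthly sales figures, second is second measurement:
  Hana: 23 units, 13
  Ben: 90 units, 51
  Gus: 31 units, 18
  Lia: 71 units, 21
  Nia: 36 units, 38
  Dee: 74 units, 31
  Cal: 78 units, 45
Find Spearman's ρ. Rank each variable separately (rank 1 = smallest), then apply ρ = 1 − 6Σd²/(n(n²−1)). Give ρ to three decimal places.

Ranks of variable 1: 1, 7, 2, 4, 3, 5, 6
Ranks of variable 2: 1, 7, 2, 3, 5, 4, 6
d = r₁ − r₂: 0, 0, 0, 1, -2, 1, 0
d²: 0, 0, 0, 1, 4, 1, 0; Σd² = 6
ρ = 1 − 6·6/(7·48) = 1 − 36/336 = 0.893

0.893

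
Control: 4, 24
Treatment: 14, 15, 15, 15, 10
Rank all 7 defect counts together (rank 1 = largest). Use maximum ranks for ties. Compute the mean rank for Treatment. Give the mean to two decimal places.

Sorted (descending): 24, 15, 15, 15, 14, 10, 4
The 3 values of 15 occupy positions 2–4 → each gets rank 4.
Treatment values → pooled ranks: 14→5, 15→4, 15→4, 15→4, 10→6
Mean rank = (5 + 4 + 4 + 4 + 6) / 5 = 4.60

4.60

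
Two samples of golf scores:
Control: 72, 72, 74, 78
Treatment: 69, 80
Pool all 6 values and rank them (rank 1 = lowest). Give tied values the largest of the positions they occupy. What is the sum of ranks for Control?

15

Sorted (ascending): 69, 72, 72, 74, 78, 80
The 2 values of 72 occupy positions 2–3 → each gets rank 3.
Control values → pooled ranks: 72→3, 72→3, 74→4, 78→5
Rank sum = 3 + 3 + 4 + 5 = 15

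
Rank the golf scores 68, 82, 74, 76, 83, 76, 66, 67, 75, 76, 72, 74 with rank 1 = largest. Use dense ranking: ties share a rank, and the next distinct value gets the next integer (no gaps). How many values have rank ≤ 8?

11

Sorted (descending): 83, 82, 76, 76, 76, 75, 74, 74, 72, 68, 67, 66
The 3 values of 76 share dense rank 3.
The 2 values of 74 share dense rank 5.
Remaining distinct values take the next consecutive integers.
Ranks ≤ 8: {1, 2, 3, 3, 3, 4, 5, 5, 6, 7, 8} → 11 values.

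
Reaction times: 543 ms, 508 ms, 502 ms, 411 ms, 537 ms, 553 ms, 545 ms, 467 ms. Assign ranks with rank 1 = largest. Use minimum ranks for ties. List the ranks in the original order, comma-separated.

Sorted (descending): 553, 545, 543, 537, 508, 502, 467, 411
No ties — each value takes its position as its rank.

3, 5, 6, 8, 4, 1, 2, 7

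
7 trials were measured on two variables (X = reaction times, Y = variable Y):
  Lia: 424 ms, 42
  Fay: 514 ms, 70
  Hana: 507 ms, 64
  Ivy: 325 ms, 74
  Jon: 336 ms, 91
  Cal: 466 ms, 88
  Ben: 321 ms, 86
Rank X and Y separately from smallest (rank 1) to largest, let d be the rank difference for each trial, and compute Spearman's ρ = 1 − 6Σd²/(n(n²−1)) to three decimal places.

-0.393

Ranks of variable 1: 4, 7, 6, 2, 3, 5, 1
Ranks of variable 2: 1, 3, 2, 4, 7, 6, 5
d = r₁ − r₂: 3, 4, 4, -2, -4, -1, -4
d²: 9, 16, 16, 4, 16, 1, 16; Σd² = 78
ρ = 1 − 6·78/(7·48) = 1 − 468/336 = -0.393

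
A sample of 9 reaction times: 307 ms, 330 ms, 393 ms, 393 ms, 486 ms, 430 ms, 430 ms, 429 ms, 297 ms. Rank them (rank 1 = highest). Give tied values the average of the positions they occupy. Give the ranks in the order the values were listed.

8, 7, 5.5, 5.5, 1, 2.5, 2.5, 4, 9

Sorted (descending): 486, 430, 430, 429, 393, 393, 330, 307, 297
The 2 values of 430 occupy positions 2–3 → average rank (2+3)/2 = 2.5.
The 2 values of 393 occupy positions 5–6 → average rank (5+6)/2 = 5.5.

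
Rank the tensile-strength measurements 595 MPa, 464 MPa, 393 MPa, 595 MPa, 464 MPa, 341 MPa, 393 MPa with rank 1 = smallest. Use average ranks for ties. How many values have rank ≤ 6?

5

Sorted (ascending): 341, 393, 393, 464, 464, 595, 595
The 2 values of 393 occupy positions 2–3 → average rank (2+3)/2 = 2.5.
The 2 values of 464 occupy positions 4–5 → average rank (4+5)/2 = 4.5.
The 2 values of 595 occupy positions 6–7 → average rank (6+7)/2 = 6.5.
Ranks ≤ 6: {1, 2.5, 2.5, 4.5, 4.5} → 5 values.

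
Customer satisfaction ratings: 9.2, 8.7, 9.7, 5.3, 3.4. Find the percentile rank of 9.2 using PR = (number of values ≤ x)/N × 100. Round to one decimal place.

N = 5.
Strictly below 9.2: 3. Equal to 9.2: 1.
PR = 4/5 × 100 = 80.0

80.0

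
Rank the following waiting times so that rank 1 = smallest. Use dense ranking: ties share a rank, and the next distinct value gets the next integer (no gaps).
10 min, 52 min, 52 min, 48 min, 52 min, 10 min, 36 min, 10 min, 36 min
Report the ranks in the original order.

1, 4, 4, 3, 4, 1, 2, 1, 2

Sorted (ascending): 10, 10, 10, 36, 36, 48, 52, 52, 52
The 3 values of 10 share dense rank 1.
The 2 values of 36 share dense rank 2.
The 3 values of 52 share dense rank 4.
Remaining distinct values take the next consecutive integers.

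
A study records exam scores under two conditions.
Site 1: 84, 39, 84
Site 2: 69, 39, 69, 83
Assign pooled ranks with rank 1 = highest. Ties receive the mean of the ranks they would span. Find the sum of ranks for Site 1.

9.5

Sorted (descending): 84, 84, 83, 69, 69, 39, 39
The 2 values of 84 occupy positions 1–2 → average rank (1+2)/2 = 1.5.
The 2 values of 69 occupy positions 4–5 → average rank (4+5)/2 = 4.5.
The 2 values of 39 occupy positions 6–7 → average rank (6+7)/2 = 6.5.
Site 1 values → pooled ranks: 84→1.5, 39→6.5, 84→1.5
Rank sum = 1.5 + 6.5 + 1.5 = 9.5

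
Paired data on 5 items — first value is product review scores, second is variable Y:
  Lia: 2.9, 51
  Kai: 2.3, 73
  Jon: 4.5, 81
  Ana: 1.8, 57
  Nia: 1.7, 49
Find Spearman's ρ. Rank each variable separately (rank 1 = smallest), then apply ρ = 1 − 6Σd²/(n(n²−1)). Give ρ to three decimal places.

0.700

Ranks of variable 1: 4, 3, 5, 2, 1
Ranks of variable 2: 2, 4, 5, 3, 1
d = r₁ − r₂: 2, -1, 0, -1, 0
d²: 4, 1, 0, 1, 0; Σd² = 6
ρ = 1 − 6·6/(5·24) = 1 − 36/120 = 0.700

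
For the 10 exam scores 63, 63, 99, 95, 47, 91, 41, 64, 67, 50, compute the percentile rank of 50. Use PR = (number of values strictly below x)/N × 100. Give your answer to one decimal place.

20.0

N = 10.
Strictly below 50: 2. Equal to 50: 1.
PR = 2/10 × 100 = 20.0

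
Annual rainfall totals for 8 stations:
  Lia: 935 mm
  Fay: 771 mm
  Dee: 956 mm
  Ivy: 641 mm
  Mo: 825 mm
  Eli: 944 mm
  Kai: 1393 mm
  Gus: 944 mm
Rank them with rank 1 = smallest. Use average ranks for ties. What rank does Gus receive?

5.5

Sorted (ascending): 641, 771, 825, 935, 944, 944, 956, 1393
The 2 values of 944 occupy positions 5–6 → average rank (5+6)/2 = 5.5.
Gus has value 944 mm → rank 5.5.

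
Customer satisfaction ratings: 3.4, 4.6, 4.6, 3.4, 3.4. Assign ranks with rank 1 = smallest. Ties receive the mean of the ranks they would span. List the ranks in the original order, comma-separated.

Sorted (ascending): 3.4, 3.4, 3.4, 4.6, 4.6
The 3 values of 3.4 occupy positions 1–3 → average rank 2.
The 2 values of 4.6 occupy positions 4–5 → average rank (4+5)/2 = 4.5.

2, 4.5, 4.5, 2, 2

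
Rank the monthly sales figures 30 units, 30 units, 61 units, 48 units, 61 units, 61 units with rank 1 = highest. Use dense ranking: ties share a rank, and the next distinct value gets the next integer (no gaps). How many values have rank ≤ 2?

4

Sorted (descending): 61, 61, 61, 48, 30, 30
The 3 values of 61 share dense rank 1.
The 2 values of 30 share dense rank 3.
Remaining distinct values take the next consecutive integers.
Ranks ≤ 2: {1, 1, 1, 2} → 4 values.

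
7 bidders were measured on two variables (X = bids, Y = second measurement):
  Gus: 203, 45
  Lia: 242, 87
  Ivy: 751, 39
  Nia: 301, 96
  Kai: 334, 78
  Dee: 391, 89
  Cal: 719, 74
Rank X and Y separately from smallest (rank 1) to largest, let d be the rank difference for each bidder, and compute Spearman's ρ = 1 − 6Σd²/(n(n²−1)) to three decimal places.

Ranks of variable 1: 1, 2, 7, 3, 4, 5, 6
Ranks of variable 2: 2, 5, 1, 7, 4, 6, 3
d = r₁ − r₂: -1, -3, 6, -4, 0, -1, 3
d²: 1, 9, 36, 16, 0, 1, 9; Σd² = 72
ρ = 1 − 6·72/(7·48) = 1 − 432/336 = -0.286

-0.286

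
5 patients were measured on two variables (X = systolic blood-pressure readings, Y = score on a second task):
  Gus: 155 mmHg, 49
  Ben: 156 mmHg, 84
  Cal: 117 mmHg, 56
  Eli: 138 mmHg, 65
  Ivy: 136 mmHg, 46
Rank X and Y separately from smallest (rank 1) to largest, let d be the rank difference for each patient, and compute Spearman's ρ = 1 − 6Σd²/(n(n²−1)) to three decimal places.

Ranks of variable 1: 4, 5, 1, 3, 2
Ranks of variable 2: 2, 5, 3, 4, 1
d = r₁ − r₂: 2, 0, -2, -1, 1
d²: 4, 0, 4, 1, 1; Σd² = 10
ρ = 1 − 6·10/(5·24) = 1 − 60/120 = 0.500

0.500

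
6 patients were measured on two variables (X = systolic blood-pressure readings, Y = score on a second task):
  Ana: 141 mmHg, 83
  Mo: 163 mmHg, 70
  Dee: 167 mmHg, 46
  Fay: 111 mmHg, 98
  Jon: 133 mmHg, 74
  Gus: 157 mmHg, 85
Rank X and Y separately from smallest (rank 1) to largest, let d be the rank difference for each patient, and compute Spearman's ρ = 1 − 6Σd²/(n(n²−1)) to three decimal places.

-0.771

Ranks of variable 1: 3, 5, 6, 1, 2, 4
Ranks of variable 2: 4, 2, 1, 6, 3, 5
d = r₁ − r₂: -1, 3, 5, -5, -1, -1
d²: 1, 9, 25, 25, 1, 1; Σd² = 62
ρ = 1 − 6·62/(6·35) = 1 − 372/210 = -0.771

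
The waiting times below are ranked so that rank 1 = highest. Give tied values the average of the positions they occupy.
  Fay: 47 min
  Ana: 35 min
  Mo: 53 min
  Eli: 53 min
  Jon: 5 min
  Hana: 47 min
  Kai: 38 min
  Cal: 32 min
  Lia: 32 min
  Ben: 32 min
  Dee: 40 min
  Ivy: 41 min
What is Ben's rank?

10

Sorted (descending): 53, 53, 47, 47, 41, 40, 38, 35, 32, 32, 32, 5
The 2 values of 53 occupy positions 1–2 → average rank (1+2)/2 = 1.5.
The 2 values of 47 occupy positions 3–4 → average rank (3+4)/2 = 3.5.
The 3 values of 32 occupy positions 9–11 → average rank 10.
Ben has value 32 min → rank 10.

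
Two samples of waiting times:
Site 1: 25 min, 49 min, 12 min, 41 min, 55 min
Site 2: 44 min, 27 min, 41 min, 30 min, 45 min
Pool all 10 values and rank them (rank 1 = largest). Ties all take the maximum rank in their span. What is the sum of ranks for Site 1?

28

Sorted (descending): 55, 49, 45, 44, 41, 41, 30, 27, 25, 12
The 2 values of 41 occupy positions 5–6 → each gets rank 6.
Site 1 values → pooled ranks: 25→9, 49→2, 12→10, 41→6, 55→1
Rank sum = 9 + 2 + 10 + 6 + 1 = 28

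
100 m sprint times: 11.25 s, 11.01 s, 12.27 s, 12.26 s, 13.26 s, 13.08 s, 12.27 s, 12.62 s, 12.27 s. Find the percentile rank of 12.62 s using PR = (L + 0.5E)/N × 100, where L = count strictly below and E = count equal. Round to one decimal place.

N = 9.
Strictly below 12.62: 6. Equal to 12.62: 1.
PR = (6 + 0.5·1)/9 × 100 = 72.2

72.2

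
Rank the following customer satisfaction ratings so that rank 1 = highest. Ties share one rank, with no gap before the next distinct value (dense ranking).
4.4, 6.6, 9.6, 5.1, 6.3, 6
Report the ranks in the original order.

6, 2, 1, 5, 3, 4

Sorted (descending): 9.6, 6.6, 6.3, 6, 5.1, 4.4
No ties — each value takes its position as its rank.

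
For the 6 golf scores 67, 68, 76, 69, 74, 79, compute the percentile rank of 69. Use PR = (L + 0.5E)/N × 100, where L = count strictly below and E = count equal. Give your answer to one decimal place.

41.7

N = 6.
Strictly below 69: 2. Equal to 69: 1.
PR = (2 + 0.5·1)/6 × 100 = 41.7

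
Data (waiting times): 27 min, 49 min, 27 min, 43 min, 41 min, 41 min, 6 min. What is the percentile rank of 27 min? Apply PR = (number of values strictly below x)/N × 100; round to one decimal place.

N = 7.
Strictly below 27: 1. Equal to 27: 2.
PR = 1/7 × 100 = 14.3

14.3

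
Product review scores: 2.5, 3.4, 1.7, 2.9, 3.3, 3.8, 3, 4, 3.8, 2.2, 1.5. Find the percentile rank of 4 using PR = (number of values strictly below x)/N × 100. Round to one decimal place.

N = 11.
Strictly below 4: 10. Equal to 4: 1.
PR = 10/11 × 100 = 90.9

90.9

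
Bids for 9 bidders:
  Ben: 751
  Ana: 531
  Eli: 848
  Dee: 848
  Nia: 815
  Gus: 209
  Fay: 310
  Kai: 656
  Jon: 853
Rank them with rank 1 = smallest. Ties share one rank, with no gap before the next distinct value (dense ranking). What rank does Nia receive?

Sorted (ascending): 209, 310, 531, 656, 751, 815, 848, 848, 853
The 2 values of 848 share dense rank 7.
Remaining distinct values take the next consecutive integers.
Nia has value 815 → rank 6.

6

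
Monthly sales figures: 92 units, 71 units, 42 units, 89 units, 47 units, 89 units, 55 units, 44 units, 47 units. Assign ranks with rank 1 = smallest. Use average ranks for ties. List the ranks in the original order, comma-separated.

Sorted (ascending): 42, 44, 47, 47, 55, 71, 89, 89, 92
The 2 values of 47 occupy positions 3–4 → average rank (3+4)/2 = 3.5.
The 2 values of 89 occupy positions 7–8 → average rank (7+8)/2 = 7.5.

9, 6, 1, 7.5, 3.5, 7.5, 5, 2, 3.5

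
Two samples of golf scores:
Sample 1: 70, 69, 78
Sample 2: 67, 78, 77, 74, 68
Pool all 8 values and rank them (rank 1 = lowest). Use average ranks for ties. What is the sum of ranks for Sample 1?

Sorted (ascending): 67, 68, 69, 70, 74, 77, 78, 78
The 2 values of 78 occupy positions 7–8 → average rank (7+8)/2 = 7.5.
Sample 1 values → pooled ranks: 70→4, 69→3, 78→7.5
Rank sum = 4 + 3 + 7.5 = 14.5

14.5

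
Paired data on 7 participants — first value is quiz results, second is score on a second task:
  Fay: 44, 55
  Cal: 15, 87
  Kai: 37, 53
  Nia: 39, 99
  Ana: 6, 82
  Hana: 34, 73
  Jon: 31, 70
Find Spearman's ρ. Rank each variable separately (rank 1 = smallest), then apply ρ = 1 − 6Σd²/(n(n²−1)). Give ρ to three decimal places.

-0.321

Ranks of variable 1: 7, 2, 5, 6, 1, 4, 3
Ranks of variable 2: 2, 6, 1, 7, 5, 4, 3
d = r₁ − r₂: 5, -4, 4, -1, -4, 0, 0
d²: 25, 16, 16, 1, 16, 0, 0; Σd² = 74
ρ = 1 − 6·74/(7·48) = 1 − 444/336 = -0.321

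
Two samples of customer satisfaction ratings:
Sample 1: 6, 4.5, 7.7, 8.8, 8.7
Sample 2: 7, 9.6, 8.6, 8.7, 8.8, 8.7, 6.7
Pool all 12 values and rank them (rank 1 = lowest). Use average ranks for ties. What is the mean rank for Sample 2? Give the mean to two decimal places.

7.36

Sorted (ascending): 4.5, 6, 6.7, 7, 7.7, 8.6, 8.7, 8.7, 8.7, 8.8, 8.8, 9.6
The 3 values of 8.7 occupy positions 7–9 → average rank 8.
The 2 values of 8.8 occupy positions 10–11 → average rank (10+11)/2 = 10.5.
Sample 2 values → pooled ranks: 7→4, 9.6→12, 8.6→6, 8.7→8, 8.8→10.5, 8.7→8, 6.7→3
Mean rank = (4 + 12 + 6 + 8 + 10.5 + 8 + 3) / 7 = 7.36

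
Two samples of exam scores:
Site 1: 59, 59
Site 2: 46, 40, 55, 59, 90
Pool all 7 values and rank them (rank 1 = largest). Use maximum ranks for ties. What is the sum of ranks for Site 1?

8

Sorted (descending): 90, 59, 59, 59, 55, 46, 40
The 3 values of 59 occupy positions 2–4 → each gets rank 4.
Site 1 values → pooled ranks: 59→4, 59→4
Rank sum = 4 + 4 = 8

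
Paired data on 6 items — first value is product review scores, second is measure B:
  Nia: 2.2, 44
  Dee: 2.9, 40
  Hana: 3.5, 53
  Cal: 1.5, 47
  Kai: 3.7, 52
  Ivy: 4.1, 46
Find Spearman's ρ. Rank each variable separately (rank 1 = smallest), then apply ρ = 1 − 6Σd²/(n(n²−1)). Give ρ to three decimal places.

Ranks of variable 1: 2, 3, 4, 1, 5, 6
Ranks of variable 2: 2, 1, 6, 4, 5, 3
d = r₁ − r₂: 0, 2, -2, -3, 0, 3
d²: 0, 4, 4, 9, 0, 9; Σd² = 26
ρ = 1 − 6·26/(6·35) = 1 − 156/210 = 0.257

0.257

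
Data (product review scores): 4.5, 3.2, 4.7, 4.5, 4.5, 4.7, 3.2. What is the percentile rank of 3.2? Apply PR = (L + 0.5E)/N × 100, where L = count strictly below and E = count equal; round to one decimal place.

14.3

N = 7.
Strictly below 3.2: 0. Equal to 3.2: 2.
PR = (0 + 0.5·2)/7 × 100 = 14.3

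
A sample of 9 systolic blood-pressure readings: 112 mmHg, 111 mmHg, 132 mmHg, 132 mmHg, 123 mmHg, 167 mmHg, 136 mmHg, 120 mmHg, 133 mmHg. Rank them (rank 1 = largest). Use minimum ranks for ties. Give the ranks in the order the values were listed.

Sorted (descending): 167, 136, 133, 132, 132, 123, 120, 112, 111
The 2 values of 132 occupy positions 4–5 → each gets rank 4.

8, 9, 4, 4, 6, 1, 2, 7, 3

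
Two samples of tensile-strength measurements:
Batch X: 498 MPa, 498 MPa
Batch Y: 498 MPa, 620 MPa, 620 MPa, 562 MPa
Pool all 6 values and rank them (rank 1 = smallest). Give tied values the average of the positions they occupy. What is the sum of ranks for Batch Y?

17

Sorted (ascending): 498, 498, 498, 562, 620, 620
The 3 values of 498 occupy positions 1–3 → average rank 2.
The 2 values of 620 occupy positions 5–6 → average rank (5+6)/2 = 5.5.
Batch Y values → pooled ranks: 498→2, 620→5.5, 620→5.5, 562→4
Rank sum = 2 + 5.5 + 5.5 + 4 = 17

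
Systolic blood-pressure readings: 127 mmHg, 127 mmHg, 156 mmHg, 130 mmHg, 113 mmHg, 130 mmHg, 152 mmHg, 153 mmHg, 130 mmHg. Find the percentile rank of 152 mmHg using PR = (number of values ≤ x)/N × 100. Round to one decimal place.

N = 9.
Strictly below 152: 6. Equal to 152: 1.
PR = 7/9 × 100 = 77.8

77.8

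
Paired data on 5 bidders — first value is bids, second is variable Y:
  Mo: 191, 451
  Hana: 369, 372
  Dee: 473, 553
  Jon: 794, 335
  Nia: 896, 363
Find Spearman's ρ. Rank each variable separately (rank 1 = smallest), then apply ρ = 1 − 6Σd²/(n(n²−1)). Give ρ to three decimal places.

-0.600

Ranks of variable 1: 1, 2, 3, 4, 5
Ranks of variable 2: 4, 3, 5, 1, 2
d = r₁ − r₂: -3, -1, -2, 3, 3
d²: 9, 1, 4, 9, 9; Σd² = 32
ρ = 1 − 6·32/(5·24) = 1 − 192/120 = -0.600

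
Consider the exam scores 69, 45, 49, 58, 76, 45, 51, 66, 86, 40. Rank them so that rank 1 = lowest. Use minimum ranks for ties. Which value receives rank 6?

Sorted (ascending): 40, 45, 45, 49, 51, 58, 66, 69, 76, 86
The 2 values of 45 occupy positions 2–3 → each gets rank 2.
Rank 6 → value 58.

58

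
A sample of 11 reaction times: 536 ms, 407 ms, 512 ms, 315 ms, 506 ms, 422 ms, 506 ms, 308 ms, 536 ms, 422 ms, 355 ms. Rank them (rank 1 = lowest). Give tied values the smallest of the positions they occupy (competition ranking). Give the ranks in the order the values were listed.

10, 4, 9, 2, 7, 5, 7, 1, 10, 5, 3

Sorted (ascending): 308, 315, 355, 407, 422, 422, 506, 506, 512, 536, 536
The 2 values of 422 occupy positions 5–6 → each gets rank 5.
The 2 values of 506 occupy positions 7–8 → each gets rank 7.
The 2 values of 536 occupy positions 10–11 → each gets rank 10.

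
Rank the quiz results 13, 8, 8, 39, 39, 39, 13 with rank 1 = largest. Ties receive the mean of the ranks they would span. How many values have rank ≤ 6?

5

Sorted (descending): 39, 39, 39, 13, 13, 8, 8
The 3 values of 39 occupy positions 1–3 → average rank 2.
The 2 values of 13 occupy positions 4–5 → average rank (4+5)/2 = 4.5.
The 2 values of 8 occupy positions 6–7 → average rank (6+7)/2 = 6.5.
Ranks ≤ 6: {2, 2, 2, 4.5, 4.5} → 5 values.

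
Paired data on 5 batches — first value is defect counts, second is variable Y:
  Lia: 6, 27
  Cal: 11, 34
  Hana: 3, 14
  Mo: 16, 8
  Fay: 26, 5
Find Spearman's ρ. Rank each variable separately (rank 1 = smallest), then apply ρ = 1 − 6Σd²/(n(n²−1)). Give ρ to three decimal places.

Ranks of variable 1: 2, 3, 1, 4, 5
Ranks of variable 2: 4, 5, 3, 2, 1
d = r₁ − r₂: -2, -2, -2, 2, 4
d²: 4, 4, 4, 4, 16; Σd² = 32
ρ = 1 − 6·32/(5·24) = 1 − 192/120 = -0.600

-0.600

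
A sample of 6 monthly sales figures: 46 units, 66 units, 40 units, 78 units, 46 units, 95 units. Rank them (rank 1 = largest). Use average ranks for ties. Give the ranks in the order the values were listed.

Sorted (descending): 95, 78, 66, 46, 46, 40
The 2 values of 46 occupy positions 4–5 → average rank (4+5)/2 = 4.5.

4.5, 3, 6, 2, 4.5, 1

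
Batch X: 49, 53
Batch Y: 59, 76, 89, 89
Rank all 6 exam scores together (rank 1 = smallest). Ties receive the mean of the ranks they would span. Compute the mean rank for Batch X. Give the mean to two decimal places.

1.50

Sorted (ascending): 49, 53, 59, 76, 89, 89
The 2 values of 89 occupy positions 5–6 → average rank (5+6)/2 = 5.5.
Batch X values → pooled ranks: 49→1, 53→2
Mean rank = (1 + 2) / 2 = 1.50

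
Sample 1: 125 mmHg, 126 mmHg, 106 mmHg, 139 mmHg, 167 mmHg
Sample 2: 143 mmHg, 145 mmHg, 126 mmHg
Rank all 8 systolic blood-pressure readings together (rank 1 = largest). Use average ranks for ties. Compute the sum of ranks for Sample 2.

10.5

Sorted (descending): 167, 145, 143, 139, 126, 126, 125, 106
The 2 values of 126 occupy positions 5–6 → average rank (5+6)/2 = 5.5.
Sample 2 values → pooled ranks: 143→3, 145→2, 126→5.5
Rank sum = 3 + 2 + 5.5 = 10.5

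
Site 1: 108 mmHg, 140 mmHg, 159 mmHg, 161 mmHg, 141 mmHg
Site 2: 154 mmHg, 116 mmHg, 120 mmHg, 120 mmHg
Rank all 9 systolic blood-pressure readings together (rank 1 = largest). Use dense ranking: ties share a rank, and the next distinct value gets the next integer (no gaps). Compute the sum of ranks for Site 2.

22

Sorted (descending): 161, 159, 154, 141, 140, 120, 120, 116, 108
The 2 values of 120 share dense rank 6.
Remaining distinct values take the next consecutive integers.
Site 2 values → pooled ranks: 154→3, 116→7, 120→6, 120→6
Rank sum = 3 + 7 + 6 + 6 = 22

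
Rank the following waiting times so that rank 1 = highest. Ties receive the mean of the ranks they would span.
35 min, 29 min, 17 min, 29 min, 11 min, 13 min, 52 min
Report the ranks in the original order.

2, 3.5, 5, 3.5, 7, 6, 1

Sorted (descending): 52, 35, 29, 29, 17, 13, 11
The 2 values of 29 occupy positions 3–4 → average rank (3+4)/2 = 3.5.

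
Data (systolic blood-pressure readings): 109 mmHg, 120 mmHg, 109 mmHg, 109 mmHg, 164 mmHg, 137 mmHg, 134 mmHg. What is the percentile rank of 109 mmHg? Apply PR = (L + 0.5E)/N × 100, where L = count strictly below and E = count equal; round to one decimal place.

N = 7.
Strictly below 109: 0. Equal to 109: 3.
PR = (0 + 0.5·3)/7 × 100 = 21.4

21.4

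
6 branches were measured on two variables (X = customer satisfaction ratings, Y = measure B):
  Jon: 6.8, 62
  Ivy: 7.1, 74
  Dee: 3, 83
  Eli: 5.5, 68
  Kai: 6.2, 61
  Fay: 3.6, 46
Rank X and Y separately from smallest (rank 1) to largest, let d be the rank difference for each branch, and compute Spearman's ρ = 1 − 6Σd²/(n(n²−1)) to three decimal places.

-0.029

Ranks of variable 1: 5, 6, 1, 3, 4, 2
Ranks of variable 2: 3, 5, 6, 4, 2, 1
d = r₁ − r₂: 2, 1, -5, -1, 2, 1
d²: 4, 1, 25, 1, 4, 1; Σd² = 36
ρ = 1 − 6·36/(6·35) = 1 − 216/210 = -0.029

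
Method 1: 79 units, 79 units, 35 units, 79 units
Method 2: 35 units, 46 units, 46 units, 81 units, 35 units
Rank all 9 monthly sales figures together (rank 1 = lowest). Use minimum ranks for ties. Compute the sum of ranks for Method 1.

19

Sorted (ascending): 35, 35, 35, 46, 46, 79, 79, 79, 81
The 3 values of 35 occupy positions 1–3 → each gets rank 1.
The 2 values of 46 occupy positions 4–5 → each gets rank 4.
The 3 values of 79 occupy positions 6–8 → each gets rank 6.
Method 1 values → pooled ranks: 79→6, 79→6, 35→1, 79→6
Rank sum = 6 + 6 + 1 + 6 = 19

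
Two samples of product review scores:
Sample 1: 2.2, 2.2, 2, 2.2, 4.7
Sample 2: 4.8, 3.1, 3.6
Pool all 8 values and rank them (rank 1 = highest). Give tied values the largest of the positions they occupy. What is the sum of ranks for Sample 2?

8

Sorted (descending): 4.8, 4.7, 3.6, 3.1, 2.2, 2.2, 2.2, 2
The 3 values of 2.2 occupy positions 5–7 → each gets rank 7.
Sample 2 values → pooled ranks: 4.8→1, 3.1→4, 3.6→3
Rank sum = 1 + 4 + 3 = 8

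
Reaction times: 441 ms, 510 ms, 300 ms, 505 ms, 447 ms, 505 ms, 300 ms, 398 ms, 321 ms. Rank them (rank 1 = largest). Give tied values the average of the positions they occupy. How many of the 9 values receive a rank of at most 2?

Sorted (descending): 510, 505, 505, 447, 441, 398, 321, 300, 300
The 2 values of 505 occupy positions 2–3 → average rank (2+3)/2 = 2.5.
The 2 values of 300 occupy positions 8–9 → average rank (8+9)/2 = 8.5.
Ranks ≤ 2: {1} → 1 value.

1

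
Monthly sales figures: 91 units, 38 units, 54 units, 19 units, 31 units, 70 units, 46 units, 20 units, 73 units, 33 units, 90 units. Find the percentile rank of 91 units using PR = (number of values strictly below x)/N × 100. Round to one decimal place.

90.9

N = 11.
Strictly below 91: 10. Equal to 91: 1.
PR = 10/11 × 100 = 90.9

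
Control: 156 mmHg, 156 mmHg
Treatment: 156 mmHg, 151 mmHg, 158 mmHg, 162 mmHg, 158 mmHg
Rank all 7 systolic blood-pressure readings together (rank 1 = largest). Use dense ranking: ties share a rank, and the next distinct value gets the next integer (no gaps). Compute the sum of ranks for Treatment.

12

Sorted (descending): 162, 158, 158, 156, 156, 156, 151
The 2 values of 158 share dense rank 2.
The 3 values of 156 share dense rank 3.
Remaining distinct values take the next consecutive integers.
Treatment values → pooled ranks: 156→3, 151→4, 158→2, 162→1, 158→2
Rank sum = 3 + 4 + 2 + 1 + 2 = 12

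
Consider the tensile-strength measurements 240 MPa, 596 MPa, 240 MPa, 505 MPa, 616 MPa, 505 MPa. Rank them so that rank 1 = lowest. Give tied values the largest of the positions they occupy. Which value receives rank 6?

Sorted (ascending): 240, 240, 505, 505, 596, 616
The 2 values of 240 occupy positions 1–2 → each gets rank 2.
The 2 values of 505 occupy positions 3–4 → each gets rank 4.
Rank 6 → value 616.

616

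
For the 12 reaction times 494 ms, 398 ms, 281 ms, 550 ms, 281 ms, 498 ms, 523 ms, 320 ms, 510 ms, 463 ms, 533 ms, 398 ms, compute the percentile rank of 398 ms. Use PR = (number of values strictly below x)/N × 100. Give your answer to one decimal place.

N = 12.
Strictly below 398: 3. Equal to 398: 2.
PR = 3/12 × 100 = 25.0

25.0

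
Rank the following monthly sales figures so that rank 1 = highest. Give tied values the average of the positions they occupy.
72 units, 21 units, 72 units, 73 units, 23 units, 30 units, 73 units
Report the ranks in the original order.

Sorted (descending): 73, 73, 72, 72, 30, 23, 21
The 2 values of 73 occupy positions 1–2 → average rank (1+2)/2 = 1.5.
The 2 values of 72 occupy positions 3–4 → average rank (3+4)/2 = 3.5.

3.5, 7, 3.5, 1.5, 6, 5, 1.5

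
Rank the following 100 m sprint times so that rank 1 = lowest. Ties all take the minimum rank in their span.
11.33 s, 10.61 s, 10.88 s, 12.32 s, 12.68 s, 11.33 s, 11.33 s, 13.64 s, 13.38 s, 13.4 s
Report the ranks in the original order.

3, 1, 2, 6, 7, 3, 3, 10, 8, 9

Sorted (ascending): 10.61, 10.88, 11.33, 11.33, 11.33, 12.32, 12.68, 13.38, 13.4, 13.64
The 3 values of 11.33 occupy positions 3–5 → each gets rank 3.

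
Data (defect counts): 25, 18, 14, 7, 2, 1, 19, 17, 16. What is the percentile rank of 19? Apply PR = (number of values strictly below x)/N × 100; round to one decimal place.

77.8

N = 9.
Strictly below 19: 7. Equal to 19: 1.
PR = 7/9 × 100 = 77.8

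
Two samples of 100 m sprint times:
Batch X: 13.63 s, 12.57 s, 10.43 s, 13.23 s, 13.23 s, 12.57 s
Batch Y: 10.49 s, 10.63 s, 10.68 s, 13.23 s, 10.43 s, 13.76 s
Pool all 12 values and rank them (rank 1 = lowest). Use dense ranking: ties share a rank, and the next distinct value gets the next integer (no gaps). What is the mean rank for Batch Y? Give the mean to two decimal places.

Sorted (ascending): 10.43, 10.43, 10.49, 10.63, 10.68, 12.57, 12.57, 13.23, 13.23, 13.23, 13.63, 13.76
The 2 values of 10.43 share dense rank 1.
The 2 values of 12.57 share dense rank 5.
The 3 values of 13.23 share dense rank 6.
Remaining distinct values take the next consecutive integers.
Batch Y values → pooled ranks: 10.49→2, 10.63→3, 10.68→4, 13.23→6, 10.43→1, 13.76→8
Mean rank = (2 + 3 + 4 + 6 + 1 + 8) / 6 = 4.00

4.00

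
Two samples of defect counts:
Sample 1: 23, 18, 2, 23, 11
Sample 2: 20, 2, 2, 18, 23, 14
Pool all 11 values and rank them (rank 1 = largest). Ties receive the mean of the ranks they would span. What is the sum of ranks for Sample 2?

38.5

Sorted (descending): 23, 23, 23, 20, 18, 18, 14, 11, 2, 2, 2
The 3 values of 23 occupy positions 1–3 → average rank 2.
The 2 values of 18 occupy positions 5–6 → average rank (5+6)/2 = 5.5.
The 3 values of 2 occupy positions 9–11 → average rank 10.
Sample 2 values → pooled ranks: 20→4, 2→10, 2→10, 18→5.5, 23→2, 14→7
Rank sum = 4 + 10 + 10 + 5.5 + 2 + 7 = 38.5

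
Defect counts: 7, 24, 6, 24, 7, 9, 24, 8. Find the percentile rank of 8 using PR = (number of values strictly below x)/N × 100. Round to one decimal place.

N = 8.
Strictly below 8: 3. Equal to 8: 1.
PR = 3/8 × 100 = 37.5

37.5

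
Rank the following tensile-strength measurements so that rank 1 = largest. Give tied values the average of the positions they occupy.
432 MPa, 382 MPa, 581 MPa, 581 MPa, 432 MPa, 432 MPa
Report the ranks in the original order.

Sorted (descending): 581, 581, 432, 432, 432, 382
The 2 values of 581 occupy positions 1–2 → average rank (1+2)/2 = 1.5.
The 3 values of 432 occupy positions 3–5 → average rank 4.

4, 6, 1.5, 1.5, 4, 4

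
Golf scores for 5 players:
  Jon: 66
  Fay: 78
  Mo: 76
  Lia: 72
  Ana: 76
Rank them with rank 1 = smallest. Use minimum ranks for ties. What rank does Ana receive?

Sorted (ascending): 66, 72, 76, 76, 78
The 2 values of 76 occupy positions 3–4 → each gets rank 3.
Ana has value 76 → rank 3.

3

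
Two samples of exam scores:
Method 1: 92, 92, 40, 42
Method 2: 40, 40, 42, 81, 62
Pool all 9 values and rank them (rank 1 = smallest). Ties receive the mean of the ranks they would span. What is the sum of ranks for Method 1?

23.5

Sorted (ascending): 40, 40, 40, 42, 42, 62, 81, 92, 92
The 3 values of 40 occupy positions 1–3 → average rank 2.
The 2 values of 42 occupy positions 4–5 → average rank (4+5)/2 = 4.5.
The 2 values of 92 occupy positions 8–9 → average rank (8+9)/2 = 8.5.
Method 1 values → pooled ranks: 92→8.5, 92→8.5, 40→2, 42→4.5
Rank sum = 8.5 + 8.5 + 2 + 4.5 = 23.5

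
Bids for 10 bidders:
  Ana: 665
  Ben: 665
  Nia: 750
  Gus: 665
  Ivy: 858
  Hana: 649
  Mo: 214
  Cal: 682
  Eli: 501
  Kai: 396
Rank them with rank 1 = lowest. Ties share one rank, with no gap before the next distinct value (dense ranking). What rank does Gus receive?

Sorted (ascending): 214, 396, 501, 649, 665, 665, 665, 682, 750, 858
The 3 values of 665 share dense rank 5.
Remaining distinct values take the next consecutive integers.
Gus has value 665 → rank 5.

5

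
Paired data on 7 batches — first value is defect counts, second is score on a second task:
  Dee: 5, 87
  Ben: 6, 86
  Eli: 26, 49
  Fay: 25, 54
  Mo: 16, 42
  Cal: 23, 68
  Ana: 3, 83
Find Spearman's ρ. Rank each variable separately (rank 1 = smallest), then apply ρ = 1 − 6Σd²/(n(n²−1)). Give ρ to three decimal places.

-0.679

Ranks of variable 1: 2, 3, 7, 6, 4, 5, 1
Ranks of variable 2: 7, 6, 2, 3, 1, 4, 5
d = r₁ − r₂: -5, -3, 5, 3, 3, 1, -4
d²: 25, 9, 25, 9, 9, 1, 16; Σd² = 94
ρ = 1 − 6·94/(7·48) = 1 − 564/336 = -0.679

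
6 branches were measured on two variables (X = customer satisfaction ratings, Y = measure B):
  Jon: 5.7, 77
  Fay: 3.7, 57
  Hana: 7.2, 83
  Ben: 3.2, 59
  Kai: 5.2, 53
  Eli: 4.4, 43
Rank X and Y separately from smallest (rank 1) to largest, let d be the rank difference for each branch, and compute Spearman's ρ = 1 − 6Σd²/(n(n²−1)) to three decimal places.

Ranks of variable 1: 5, 2, 6, 1, 4, 3
Ranks of variable 2: 5, 3, 6, 4, 2, 1
d = r₁ − r₂: 0, -1, 0, -3, 2, 2
d²: 0, 1, 0, 9, 4, 4; Σd² = 18
ρ = 1 − 6·18/(6·35) = 1 − 108/210 = 0.486

0.486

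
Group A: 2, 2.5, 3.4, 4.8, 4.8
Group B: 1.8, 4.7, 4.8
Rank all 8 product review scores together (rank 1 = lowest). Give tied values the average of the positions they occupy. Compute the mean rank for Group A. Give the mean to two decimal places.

4.60

Sorted (ascending): 1.8, 2, 2.5, 3.4, 4.7, 4.8, 4.8, 4.8
The 3 values of 4.8 occupy positions 6–8 → average rank 7.
Group A values → pooled ranks: 2→2, 2.5→3, 3.4→4, 4.8→7, 4.8→7
Mean rank = (2 + 3 + 4 + 7 + 7) / 5 = 4.60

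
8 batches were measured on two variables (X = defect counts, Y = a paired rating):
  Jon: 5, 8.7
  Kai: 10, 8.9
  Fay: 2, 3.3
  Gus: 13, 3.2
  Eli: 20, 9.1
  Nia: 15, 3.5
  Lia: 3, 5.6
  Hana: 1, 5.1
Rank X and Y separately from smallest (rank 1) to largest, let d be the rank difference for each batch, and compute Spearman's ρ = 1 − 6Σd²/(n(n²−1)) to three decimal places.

Ranks of variable 1: 4, 5, 2, 6, 8, 7, 3, 1
Ranks of variable 2: 6, 7, 2, 1, 8, 3, 5, 4
d = r₁ − r₂: -2, -2, 0, 5, 0, 4, -2, -3
d²: 4, 4, 0, 25, 0, 16, 4, 9; Σd² = 62
ρ = 1 − 6·62/(8·63) = 1 − 372/504 = 0.262

0.262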